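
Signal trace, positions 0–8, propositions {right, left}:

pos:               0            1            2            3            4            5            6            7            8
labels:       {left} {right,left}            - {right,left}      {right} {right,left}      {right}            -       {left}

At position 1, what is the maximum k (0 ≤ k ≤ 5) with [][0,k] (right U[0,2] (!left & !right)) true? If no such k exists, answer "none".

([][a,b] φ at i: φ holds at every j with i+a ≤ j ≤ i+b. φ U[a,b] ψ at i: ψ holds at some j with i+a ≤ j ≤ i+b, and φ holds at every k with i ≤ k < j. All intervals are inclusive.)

(right U[0,2] (!left & !right)) must hold from j=1 onward; find where it first fails.
  j=1: holds
  j=2: holds
  j=3: fails
Holds on [1,2], so largest k = 1.

1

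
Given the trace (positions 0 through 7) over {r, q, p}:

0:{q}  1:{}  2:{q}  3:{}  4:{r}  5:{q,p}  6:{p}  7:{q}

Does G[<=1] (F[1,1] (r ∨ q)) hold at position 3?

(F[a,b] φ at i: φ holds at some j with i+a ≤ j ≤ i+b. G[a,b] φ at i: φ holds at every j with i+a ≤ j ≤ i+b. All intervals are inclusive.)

Yes

Check F[1,1] (r ∨ q) at every j in [3,4]:
  j=3: holds (witness at 4)
  j=4: holds (witness at 5)
All positions satisfy it → formula holds.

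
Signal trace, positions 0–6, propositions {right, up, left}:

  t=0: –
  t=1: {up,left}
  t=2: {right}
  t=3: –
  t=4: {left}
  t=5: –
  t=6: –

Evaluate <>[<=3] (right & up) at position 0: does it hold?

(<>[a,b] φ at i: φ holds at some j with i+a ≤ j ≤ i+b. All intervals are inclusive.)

Check (right & up) at each j in [0,3]:
  j=0: false
  j=1: false
  j=2: false
  j=3: false
No position in the window satisfies it → formula fails.

No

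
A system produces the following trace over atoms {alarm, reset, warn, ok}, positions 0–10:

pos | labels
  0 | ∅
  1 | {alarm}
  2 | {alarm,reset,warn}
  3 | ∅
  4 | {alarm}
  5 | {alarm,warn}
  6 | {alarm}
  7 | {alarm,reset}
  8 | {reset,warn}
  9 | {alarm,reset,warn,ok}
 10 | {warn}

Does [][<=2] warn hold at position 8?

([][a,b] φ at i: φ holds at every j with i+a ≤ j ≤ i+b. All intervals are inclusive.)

Holds

Check warn at every j in [8,10]:
  j=8: true
  j=9: true
  j=10: true
All positions satisfy it → formula holds.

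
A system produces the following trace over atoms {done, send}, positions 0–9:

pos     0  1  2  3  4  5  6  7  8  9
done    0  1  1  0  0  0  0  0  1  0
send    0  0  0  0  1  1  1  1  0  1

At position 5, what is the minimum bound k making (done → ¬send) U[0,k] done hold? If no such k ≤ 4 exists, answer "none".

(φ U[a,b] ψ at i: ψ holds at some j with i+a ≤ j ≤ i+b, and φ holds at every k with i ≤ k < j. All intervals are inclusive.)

Need earliest j ≥ 5 with done, and (done → ¬send) at every k in [5,j-1].
  j=5: rhs fails.
  j=6: rhs fails.
  j=7: rhs fails.
  j=8: rhs holds; lhs holds on [5,7]. k = 3.

3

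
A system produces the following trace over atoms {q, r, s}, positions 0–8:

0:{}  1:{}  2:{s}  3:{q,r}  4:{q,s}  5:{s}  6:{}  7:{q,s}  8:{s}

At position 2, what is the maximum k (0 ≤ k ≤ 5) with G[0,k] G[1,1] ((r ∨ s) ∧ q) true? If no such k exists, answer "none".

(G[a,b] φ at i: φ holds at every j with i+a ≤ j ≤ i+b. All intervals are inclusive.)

G[1,1] ((r ∨ s) ∧ q) must hold from j=2 onward; find where it first fails.
  j=2: holds
  j=3: holds
  j=4: fails
Holds on [2,3], so largest k = 1.

1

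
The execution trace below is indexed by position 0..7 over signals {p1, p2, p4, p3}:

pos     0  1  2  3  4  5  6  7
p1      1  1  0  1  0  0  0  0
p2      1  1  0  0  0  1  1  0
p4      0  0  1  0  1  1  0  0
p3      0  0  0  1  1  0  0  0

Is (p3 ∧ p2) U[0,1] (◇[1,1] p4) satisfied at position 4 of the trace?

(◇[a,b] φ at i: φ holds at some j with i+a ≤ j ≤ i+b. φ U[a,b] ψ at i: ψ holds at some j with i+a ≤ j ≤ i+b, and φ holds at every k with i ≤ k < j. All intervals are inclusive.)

True

Need some j in [4,5] with ◇[1,1] p4, and (p3 ∧ p2) at every k in [4,j-1].
  j=4: ◇[1,1] p4 holds; no prefix to check → satisfied.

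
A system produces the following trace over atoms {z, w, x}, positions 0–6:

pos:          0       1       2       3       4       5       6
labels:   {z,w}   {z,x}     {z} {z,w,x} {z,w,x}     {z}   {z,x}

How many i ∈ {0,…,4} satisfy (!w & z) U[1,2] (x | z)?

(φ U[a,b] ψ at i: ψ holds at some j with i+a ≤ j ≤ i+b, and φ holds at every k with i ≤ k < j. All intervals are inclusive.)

2

Evaluate at each i in [0,4]:
  i=0: ✗ (lhs fails at k=0 before rhs at j=1)
  i=1: ✓ (rhs at j=2; lhs holds on [1,1])
  i=2: ✓ (rhs at j=3; lhs holds on [2,2])
  i=3: ✗ (lhs fails at k=3 before rhs at j=4)
  i=4: ✗ (lhs fails at k=4 before rhs at j=5)
Positions where it holds: {1, 2} → 2.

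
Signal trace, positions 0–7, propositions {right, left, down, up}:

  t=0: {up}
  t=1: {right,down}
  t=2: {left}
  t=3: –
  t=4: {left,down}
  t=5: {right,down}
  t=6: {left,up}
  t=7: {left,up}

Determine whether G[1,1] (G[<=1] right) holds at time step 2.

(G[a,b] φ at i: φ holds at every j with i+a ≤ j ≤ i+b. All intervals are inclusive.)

Check G[<=1] right at every j in [3,3]:
  j=3: fails at 3
Fails at j=3 → formula fails.

Does not hold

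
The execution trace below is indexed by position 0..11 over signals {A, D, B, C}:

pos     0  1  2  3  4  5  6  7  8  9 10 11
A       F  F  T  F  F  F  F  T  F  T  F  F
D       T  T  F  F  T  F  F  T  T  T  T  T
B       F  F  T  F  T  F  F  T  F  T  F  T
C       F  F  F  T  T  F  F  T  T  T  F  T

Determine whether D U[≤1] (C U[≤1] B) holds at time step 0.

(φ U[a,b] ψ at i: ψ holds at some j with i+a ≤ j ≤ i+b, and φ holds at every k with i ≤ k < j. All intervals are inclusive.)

Need some j in [0,1] with (C U[≤1] B), and D at every k in [0,j-1].
  j=0: (C U[≤1] B) — fails.
  j=1: (C U[≤1] B) — fails.
No j in the window works → until fails.

Does not hold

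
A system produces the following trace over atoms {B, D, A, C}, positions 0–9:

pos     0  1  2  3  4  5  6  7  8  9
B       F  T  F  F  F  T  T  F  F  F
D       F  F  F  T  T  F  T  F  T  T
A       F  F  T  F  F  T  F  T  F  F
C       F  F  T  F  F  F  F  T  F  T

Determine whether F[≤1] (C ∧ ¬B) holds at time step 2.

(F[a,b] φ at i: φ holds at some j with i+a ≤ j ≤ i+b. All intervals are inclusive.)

Check (C ∧ ¬B) at each j in [2,3]:
  j=2: true
  j=3: false
Found at j=2 → formula holds.

Yes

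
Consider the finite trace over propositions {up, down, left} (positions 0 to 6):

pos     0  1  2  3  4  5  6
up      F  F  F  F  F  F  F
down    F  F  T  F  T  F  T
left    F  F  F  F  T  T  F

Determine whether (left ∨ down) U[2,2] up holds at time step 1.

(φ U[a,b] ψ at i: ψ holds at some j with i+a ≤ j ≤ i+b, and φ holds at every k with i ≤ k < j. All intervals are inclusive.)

Need some j in [3,3] with up, and (left ∨ down) at every k in [1,j-1].
  j=3: up false.
No j in the window works → until fails.

Does not hold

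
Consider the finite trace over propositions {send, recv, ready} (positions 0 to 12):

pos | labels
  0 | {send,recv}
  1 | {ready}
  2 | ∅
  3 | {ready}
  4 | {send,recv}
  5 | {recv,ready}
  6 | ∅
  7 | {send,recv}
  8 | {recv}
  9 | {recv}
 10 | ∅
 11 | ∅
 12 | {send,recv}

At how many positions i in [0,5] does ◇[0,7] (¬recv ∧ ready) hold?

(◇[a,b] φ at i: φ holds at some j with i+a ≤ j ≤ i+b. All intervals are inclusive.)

4

Evaluate at each i in [0,5]:
  i=0: ✓ (witness j=1)
  i=1: ✓ (witness j=1)
  i=2: ✓ (witness j=3)
  i=3: ✓ (witness j=3)
  i=4: ✗ (none in [4,11])
  i=5: ✗ (none in [5,12])
Positions where it holds: {0, 1, 2, 3} → 4.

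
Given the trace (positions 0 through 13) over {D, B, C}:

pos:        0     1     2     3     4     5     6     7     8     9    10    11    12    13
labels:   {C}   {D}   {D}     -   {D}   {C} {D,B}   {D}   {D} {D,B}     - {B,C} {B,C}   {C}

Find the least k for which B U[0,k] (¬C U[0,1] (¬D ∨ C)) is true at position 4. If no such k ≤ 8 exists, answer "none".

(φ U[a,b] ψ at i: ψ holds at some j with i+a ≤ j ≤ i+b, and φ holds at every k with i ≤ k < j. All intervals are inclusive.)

Need earliest j ≥ 4 with (¬C U[0,1] (¬D ∨ C)), and B at every k in [4,j-1].
  j=4: rhs holds (empty prefix). k = 0.

0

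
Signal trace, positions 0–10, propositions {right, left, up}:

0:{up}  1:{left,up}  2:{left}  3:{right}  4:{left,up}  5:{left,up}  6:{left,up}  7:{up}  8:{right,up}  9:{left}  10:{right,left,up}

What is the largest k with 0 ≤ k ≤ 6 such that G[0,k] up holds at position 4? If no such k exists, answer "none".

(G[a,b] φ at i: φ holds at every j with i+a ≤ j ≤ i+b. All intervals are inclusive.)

4

up must hold from j=4 onward; find where it first fails.
  j=4: holds
  j=5: holds
  j=6: holds
  j=7: holds
  j=8: holds
  j=9: fails
Holds on [4,8], so largest k = 4.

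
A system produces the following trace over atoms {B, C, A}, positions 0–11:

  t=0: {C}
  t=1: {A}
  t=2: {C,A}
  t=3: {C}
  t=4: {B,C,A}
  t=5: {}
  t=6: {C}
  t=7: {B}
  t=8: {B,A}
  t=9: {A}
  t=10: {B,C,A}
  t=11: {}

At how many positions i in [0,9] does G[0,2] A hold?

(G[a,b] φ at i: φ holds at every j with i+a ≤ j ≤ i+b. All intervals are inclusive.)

Evaluate at each i in [0,9]:
  i=0: ✗ (fails at j=0)
  i=1: ✗ (fails at j=3)
  i=2: ✗ (fails at j=3)
  i=3: ✗ (fails at j=3)
  i=4: ✗ (fails at j=5)
  i=5: ✗ (fails at j=5)
  i=6: ✗ (fails at j=6)
  i=7: ✗ (fails at j=7)
  i=8: ✓ (all of [8,10])
  i=9: ✗ (fails at j=11)
Positions where it holds: {8} → 1.

1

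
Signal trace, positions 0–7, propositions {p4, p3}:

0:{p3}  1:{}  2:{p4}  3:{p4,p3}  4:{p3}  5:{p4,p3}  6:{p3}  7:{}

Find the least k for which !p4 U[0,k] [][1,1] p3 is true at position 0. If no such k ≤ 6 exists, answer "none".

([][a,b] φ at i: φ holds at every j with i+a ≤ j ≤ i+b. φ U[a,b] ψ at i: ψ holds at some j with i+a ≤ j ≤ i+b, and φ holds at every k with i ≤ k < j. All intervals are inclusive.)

Need earliest j ≥ 0 with [][1,1] p3, and !p4 at every k in [0,j-1].
  j=0: rhs fails.
  j=1: rhs fails.
  j=2: rhs holds; lhs holds on [0,1]. k = 2.

2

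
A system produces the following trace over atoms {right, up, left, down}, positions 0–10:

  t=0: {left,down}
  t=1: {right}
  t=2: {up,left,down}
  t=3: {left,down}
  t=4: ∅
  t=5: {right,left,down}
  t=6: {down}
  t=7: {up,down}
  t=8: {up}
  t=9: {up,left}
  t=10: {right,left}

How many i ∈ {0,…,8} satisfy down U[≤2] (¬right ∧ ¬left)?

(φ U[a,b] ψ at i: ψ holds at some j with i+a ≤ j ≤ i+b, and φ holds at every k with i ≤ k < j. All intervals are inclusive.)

7

Evaluate at each i in [0,8]:
  i=0: ✗ (no rhs in [0,2])
  i=1: ✗ (no rhs in [1,3])
  i=2: ✓ (rhs at j=4; lhs holds on [2,3])
  i=3: ✓ (rhs at j=4; lhs holds on [3,3])
  i=4: ✓ (rhs at j=4)
  i=5: ✓ (rhs at j=6; lhs holds on [5,5])
  i=6: ✓ (rhs at j=6)
  i=7: ✓ (rhs at j=7)
  i=8: ✓ (rhs at j=8)
Positions where it holds: {2, 3, 4, 5, 6, 7, 8} → 7.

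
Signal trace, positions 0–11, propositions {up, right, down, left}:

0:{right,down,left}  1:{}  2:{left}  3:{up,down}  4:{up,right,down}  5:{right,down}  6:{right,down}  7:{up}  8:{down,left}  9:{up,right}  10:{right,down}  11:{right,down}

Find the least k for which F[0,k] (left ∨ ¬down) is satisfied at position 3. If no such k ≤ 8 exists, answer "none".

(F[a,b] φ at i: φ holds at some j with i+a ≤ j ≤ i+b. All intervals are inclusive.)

Scan j = 3,4,… for (left ∨ ¬down):
  j=3: fails
  j=4: fails
  j=5: fails
  j=6: fails
  j=7: holds
First hit at j=7, so smallest k = 7-3 = 4.

4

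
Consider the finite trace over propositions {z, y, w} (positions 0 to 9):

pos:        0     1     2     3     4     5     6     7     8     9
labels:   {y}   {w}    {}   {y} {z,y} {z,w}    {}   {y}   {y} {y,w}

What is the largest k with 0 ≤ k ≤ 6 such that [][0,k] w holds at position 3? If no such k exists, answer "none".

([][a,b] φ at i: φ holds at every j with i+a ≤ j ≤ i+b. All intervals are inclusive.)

none

w must hold from j=3 onward; find where it first fails.
  j=3: fails → no k works.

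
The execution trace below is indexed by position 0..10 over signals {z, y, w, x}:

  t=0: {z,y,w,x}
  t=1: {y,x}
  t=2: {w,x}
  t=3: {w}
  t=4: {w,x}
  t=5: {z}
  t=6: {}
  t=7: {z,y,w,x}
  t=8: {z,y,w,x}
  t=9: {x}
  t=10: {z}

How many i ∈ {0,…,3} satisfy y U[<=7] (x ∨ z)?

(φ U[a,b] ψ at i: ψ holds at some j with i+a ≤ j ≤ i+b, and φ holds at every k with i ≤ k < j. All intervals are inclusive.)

Evaluate at each i in [0,3]:
  i=0: ✓ (rhs at j=0)
  i=1: ✓ (rhs at j=1)
  i=2: ✓ (rhs at j=2)
  i=3: ✗ (lhs fails at k=3 before rhs at j=4)
Positions where it holds: {0, 1, 2} → 3.

3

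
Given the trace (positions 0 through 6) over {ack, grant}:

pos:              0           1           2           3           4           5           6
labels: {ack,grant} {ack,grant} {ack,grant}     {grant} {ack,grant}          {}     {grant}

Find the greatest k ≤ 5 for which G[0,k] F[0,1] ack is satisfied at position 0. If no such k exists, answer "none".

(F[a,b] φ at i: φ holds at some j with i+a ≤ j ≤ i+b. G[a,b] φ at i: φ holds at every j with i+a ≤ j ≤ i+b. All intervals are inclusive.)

4

F[0,1] ack must hold from j=0 onward; find where it first fails.
  j=0: holds
  j=1: holds
  j=2: holds
  j=3: holds
  j=4: holds
  j=5: fails
Holds on [0,4], so largest k = 4.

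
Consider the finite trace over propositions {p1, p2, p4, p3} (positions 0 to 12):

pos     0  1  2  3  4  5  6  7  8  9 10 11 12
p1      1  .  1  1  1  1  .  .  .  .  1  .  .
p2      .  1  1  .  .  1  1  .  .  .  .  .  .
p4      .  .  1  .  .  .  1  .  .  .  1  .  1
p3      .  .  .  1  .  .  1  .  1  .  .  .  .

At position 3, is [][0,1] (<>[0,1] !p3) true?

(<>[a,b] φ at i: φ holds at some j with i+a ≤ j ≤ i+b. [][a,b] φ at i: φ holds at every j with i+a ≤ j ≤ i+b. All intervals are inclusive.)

Yes

Check <>[0,1] !p3 at every j in [3,4]:
  j=3: holds (witness at 4)
  j=4: holds (witness at 4)
All positions satisfy it → formula holds.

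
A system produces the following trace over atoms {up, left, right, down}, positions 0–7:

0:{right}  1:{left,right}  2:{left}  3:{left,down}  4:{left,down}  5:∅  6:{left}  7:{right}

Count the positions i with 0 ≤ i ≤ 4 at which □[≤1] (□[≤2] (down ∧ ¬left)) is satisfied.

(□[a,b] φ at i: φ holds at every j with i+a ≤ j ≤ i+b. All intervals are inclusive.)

Evaluate at each i in [0,4]:
  i=0: ✗ (fails at j=0)
  i=1: ✗ (fails at j=1)
  i=2: ✗ (fails at j=2)
  i=3: ✗ (fails at j=3)
  i=4: ✗ (fails at j=4)
Positions where it holds: {} → 0.

0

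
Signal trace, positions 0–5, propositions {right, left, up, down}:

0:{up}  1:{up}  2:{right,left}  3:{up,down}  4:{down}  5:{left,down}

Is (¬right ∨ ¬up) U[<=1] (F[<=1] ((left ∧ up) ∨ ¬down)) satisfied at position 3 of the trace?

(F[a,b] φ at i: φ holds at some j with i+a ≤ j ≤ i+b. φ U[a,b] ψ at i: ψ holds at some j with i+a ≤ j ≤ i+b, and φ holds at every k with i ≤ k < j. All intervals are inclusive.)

Need some j in [3,4] with F[<=1] ((left ∧ up) ∨ ¬down), and (¬right ∨ ¬up) at every k in [3,j-1].
  j=3: F[<=1] ((left ∧ up) ∨ ¬down) — fails (none in [3,4]).
  j=4: F[<=1] ((left ∧ up) ∨ ¬down) — fails (none in [4,5]).
No j in the window works → until fails.

Does not hold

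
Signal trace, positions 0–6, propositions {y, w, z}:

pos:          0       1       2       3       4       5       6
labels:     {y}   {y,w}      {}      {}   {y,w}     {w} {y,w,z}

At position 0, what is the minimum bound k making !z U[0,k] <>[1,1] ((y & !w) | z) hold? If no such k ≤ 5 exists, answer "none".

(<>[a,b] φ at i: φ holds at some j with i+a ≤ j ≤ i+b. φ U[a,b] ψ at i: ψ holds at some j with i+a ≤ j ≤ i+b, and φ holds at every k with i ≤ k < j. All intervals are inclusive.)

5

Need earliest j ≥ 0 with <>[1,1] ((y & !w) | z), and !z at every k in [0,j-1].
  j=0: rhs fails.
  j=1: rhs fails.
  j=2: rhs fails.
  j=3: rhs fails.
  j=4: rhs fails.
  j=5: rhs holds; lhs holds on [0,4]. k = 5.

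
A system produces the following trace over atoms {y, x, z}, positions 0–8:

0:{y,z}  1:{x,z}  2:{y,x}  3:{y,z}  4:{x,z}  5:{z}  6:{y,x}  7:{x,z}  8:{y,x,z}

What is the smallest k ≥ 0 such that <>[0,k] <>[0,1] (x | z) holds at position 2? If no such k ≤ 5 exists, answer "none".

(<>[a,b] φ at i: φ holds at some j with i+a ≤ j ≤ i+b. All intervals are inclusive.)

Scan j = 2,3,… for <>[0,1] (x | z):
  j=2: holds
First hit at j=2, so smallest k = 2-2 = 0.

0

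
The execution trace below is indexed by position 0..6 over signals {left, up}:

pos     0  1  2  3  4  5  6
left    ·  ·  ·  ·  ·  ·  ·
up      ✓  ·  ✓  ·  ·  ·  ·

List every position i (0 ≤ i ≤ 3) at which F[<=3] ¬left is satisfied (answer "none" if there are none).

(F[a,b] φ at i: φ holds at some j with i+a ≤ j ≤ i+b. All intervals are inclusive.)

0, 1, 2, 3

Evaluate at each i in [0,3]:
  i=0: ✓ (witness j=0)
  i=1: ✓ (witness j=1)
  i=2: ✓ (witness j=2)
  i=3: ✓ (witness j=3)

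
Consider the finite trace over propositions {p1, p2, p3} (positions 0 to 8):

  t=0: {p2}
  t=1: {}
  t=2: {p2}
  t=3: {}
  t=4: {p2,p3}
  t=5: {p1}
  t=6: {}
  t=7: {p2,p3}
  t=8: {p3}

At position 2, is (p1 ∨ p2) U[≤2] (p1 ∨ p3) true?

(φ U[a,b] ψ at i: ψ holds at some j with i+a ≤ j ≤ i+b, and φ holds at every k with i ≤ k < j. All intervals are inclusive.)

No

Need some j in [2,4] with (p1 ∨ p3), and (p1 ∨ p2) at every k in [2,j-1].
  j=2: (p1 ∨ p3) false.
  j=3: (p1 ∨ p3) false.
  j=4: (p1 ∨ p3) holds, but (p1 ∨ p2) fails at k=3 → not this j.
No j in the window works → until fails.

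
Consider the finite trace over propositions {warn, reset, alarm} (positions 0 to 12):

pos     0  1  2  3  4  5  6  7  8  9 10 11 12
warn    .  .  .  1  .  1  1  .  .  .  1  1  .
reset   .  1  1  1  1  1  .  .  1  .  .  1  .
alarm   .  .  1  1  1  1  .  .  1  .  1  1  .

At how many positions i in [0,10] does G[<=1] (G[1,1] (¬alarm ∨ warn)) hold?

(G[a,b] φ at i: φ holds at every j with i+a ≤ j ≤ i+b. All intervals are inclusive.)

5

Evaluate at each i in [0,10]:
  i=0: ✗ (fails at j=1)
  i=1: ✗ (fails at j=1)
  i=2: ✗ (fails at j=3)
  i=3: ✗ (fails at j=3)
  i=4: ✓ (all of [4,5])
  i=5: ✓ (all of [5,6])
  i=6: ✗ (fails at j=7)
  i=7: ✗ (fails at j=7)
  i=8: ✓ (all of [8,9])
  i=9: ✓ (all of [9,10])
  i=10: ✓ (all of [10,11])
Positions where it holds: {4, 5, 8, 9, 10} → 5.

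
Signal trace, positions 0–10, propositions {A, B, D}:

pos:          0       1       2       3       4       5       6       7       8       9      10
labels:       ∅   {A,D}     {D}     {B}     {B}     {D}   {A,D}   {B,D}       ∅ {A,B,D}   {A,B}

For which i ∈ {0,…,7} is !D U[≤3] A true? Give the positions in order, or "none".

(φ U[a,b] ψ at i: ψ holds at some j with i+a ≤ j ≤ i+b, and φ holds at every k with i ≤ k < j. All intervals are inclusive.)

Evaluate at each i in [0,7]:
  i=0: ✓ (rhs at j=1; lhs holds on [0,0])
  i=1: ✓ (rhs at j=1)
  i=2: ✗ (no rhs in [2,5])
  i=3: ✗ (lhs fails at k=5 before rhs at j=6)
  i=4: ✗ (lhs fails at k=5 before rhs at j=6)
  i=5: ✗ (lhs fails at k=5 before rhs at j=6)
  i=6: ✓ (rhs at j=6)
  i=7: ✗ (lhs fails at k=7 before rhs at j=9)

0, 1, 6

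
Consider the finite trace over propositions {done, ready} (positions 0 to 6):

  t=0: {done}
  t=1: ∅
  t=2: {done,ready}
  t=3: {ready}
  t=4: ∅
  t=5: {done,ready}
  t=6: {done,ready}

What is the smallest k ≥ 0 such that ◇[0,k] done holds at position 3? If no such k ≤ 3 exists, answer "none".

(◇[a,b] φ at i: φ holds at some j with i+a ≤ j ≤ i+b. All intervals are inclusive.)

2

Scan j = 3,4,… for done:
  j=3: fails
  j=4: fails
  j=5: holds
First hit at j=5, so smallest k = 5-3 = 2.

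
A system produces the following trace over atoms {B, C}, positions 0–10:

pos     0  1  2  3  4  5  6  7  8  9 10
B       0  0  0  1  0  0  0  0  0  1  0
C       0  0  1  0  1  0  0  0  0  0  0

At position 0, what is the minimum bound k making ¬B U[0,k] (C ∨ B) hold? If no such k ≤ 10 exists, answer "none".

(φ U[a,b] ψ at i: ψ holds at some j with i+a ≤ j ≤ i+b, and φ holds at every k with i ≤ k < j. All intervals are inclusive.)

Need earliest j ≥ 0 with (C ∨ B), and ¬B at every k in [0,j-1].
  j=0: rhs fails.
  j=1: rhs fails.
  j=2: rhs holds; lhs holds on [0,1]. k = 2.

2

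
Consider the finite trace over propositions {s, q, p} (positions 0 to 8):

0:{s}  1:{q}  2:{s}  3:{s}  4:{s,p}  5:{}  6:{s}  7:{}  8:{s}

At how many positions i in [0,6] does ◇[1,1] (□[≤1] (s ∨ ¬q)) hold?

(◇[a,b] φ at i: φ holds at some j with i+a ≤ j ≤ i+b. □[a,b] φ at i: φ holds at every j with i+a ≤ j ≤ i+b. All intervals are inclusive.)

6

Evaluate at each i in [0,6]:
  i=0: ✗ (none in [1,1])
  i=1: ✓ (witness j=2)
  i=2: ✓ (witness j=3)
  i=3: ✓ (witness j=4)
  i=4: ✓ (witness j=5)
  i=5: ✓ (witness j=6)
  i=6: ✓ (witness j=7)
Positions where it holds: {1, 2, 3, 4, 5, 6} → 6.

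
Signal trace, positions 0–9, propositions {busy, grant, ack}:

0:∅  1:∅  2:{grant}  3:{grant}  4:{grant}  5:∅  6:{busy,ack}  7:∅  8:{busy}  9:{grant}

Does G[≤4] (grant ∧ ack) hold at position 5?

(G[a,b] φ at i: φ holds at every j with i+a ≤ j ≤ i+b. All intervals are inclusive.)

False

Check (grant ∧ ack) at every j in [5,9]:
  j=5: false
  j=6: false
  j=7: false
  j=8: false
  j=9: false
Fails at j=5 → formula fails.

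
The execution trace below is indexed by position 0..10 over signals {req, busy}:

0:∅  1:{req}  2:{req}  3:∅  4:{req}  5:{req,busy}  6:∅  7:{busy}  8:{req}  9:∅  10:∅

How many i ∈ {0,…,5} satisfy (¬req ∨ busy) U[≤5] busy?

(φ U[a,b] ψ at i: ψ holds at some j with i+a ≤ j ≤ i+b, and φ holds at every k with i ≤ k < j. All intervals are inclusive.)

Evaluate at each i in [0,5]:
  i=0: ✗ (lhs fails at k=1 before rhs at j=5)
  i=1: ✗ (lhs fails at k=1 before rhs at j=5)
  i=2: ✗ (lhs fails at k=2 before rhs at j=5)
  i=3: ✗ (lhs fails at k=4 before rhs at j=5)
  i=4: ✗ (lhs fails at k=4 before rhs at j=5)
  i=5: ✓ (rhs at j=5)
Positions where it holds: {5} → 1.

1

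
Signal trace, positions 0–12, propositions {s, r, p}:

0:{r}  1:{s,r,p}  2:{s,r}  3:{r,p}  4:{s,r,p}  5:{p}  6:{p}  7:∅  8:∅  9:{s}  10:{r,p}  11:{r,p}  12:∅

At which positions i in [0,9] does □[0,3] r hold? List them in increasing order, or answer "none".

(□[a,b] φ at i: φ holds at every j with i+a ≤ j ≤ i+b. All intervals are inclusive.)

0, 1

Evaluate at each i in [0,9]:
  i=0: ✓ (all of [0,3])
  i=1: ✓ (all of [1,4])
  i=2: ✗ (fails at j=5)
  i=3: ✗ (fails at j=5)
  i=4: ✗ (fails at j=5)
  i=5: ✗ (fails at j=5)
  i=6: ✗ (fails at j=6)
  i=7: ✗ (fails at j=7)
  i=8: ✗ (fails at j=8)
  i=9: ✗ (fails at j=9)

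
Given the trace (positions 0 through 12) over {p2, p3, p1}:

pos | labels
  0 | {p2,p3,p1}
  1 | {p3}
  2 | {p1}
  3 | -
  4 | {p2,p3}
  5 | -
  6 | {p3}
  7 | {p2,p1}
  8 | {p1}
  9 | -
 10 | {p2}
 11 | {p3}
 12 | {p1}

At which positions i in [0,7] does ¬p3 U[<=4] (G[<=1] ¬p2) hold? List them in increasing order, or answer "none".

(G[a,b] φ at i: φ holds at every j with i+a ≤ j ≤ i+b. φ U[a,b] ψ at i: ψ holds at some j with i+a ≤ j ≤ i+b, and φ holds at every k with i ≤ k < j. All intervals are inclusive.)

1, 2, 5, 7

Evaluate at each i in [0,7]:
  i=0: ✗ (lhs fails at k=0 before rhs at j=1)
  i=1: ✓ (rhs at j=1)
  i=2: ✓ (rhs at j=2)
  i=3: ✗ (lhs fails at k=4 before rhs at j=5)
  i=4: ✗ (lhs fails at k=4 before rhs at j=5)
  i=5: ✓ (rhs at j=5)
  i=6: ✗ (lhs fails at k=6 before rhs at j=8)
  i=7: ✓ (rhs at j=8; lhs holds on [7,7])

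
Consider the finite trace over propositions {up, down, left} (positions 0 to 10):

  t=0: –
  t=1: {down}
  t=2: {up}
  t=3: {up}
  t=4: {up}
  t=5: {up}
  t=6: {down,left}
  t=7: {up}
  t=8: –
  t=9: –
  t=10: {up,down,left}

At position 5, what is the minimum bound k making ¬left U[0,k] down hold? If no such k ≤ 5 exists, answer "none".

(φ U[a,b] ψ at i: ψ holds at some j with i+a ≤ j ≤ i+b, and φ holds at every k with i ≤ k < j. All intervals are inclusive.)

1

Need earliest j ≥ 5 with down, and ¬left at every k in [5,j-1].
  j=5: rhs fails.
  j=6: rhs holds; lhs holds on [5,5]. k = 1.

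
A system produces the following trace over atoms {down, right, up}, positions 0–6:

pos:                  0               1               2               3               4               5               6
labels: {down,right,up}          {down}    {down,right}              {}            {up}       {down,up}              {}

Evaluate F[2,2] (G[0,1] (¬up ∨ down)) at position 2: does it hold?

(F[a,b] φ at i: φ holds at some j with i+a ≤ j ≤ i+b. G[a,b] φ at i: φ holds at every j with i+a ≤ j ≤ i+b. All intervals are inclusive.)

Check G[0,1] (¬up ∨ down) at each j in [4,4]:
  j=4: fails at 4
No position in the window satisfies it → formula fails.

Does not hold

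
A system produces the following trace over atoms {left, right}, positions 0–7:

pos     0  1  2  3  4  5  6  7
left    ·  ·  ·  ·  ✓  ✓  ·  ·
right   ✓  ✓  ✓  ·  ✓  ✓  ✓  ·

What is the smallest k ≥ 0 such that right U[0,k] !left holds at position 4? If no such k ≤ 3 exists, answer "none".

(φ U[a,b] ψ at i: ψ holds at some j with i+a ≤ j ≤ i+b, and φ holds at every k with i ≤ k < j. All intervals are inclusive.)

Need earliest j ≥ 4 with !left, and right at every k in [4,j-1].
  j=4: rhs fails.
  j=5: rhs fails.
  j=6: rhs holds; lhs holds on [4,5]. k = 2.

2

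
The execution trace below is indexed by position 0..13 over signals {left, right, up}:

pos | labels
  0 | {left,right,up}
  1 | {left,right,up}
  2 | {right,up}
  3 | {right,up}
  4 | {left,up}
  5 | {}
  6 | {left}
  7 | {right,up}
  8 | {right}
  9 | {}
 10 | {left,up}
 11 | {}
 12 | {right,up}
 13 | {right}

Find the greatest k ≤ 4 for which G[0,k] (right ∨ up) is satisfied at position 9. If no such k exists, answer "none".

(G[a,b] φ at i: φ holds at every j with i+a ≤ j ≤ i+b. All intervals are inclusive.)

none

(right ∨ up) must hold from j=9 onward; find where it first fails.
  j=9: fails → no k works.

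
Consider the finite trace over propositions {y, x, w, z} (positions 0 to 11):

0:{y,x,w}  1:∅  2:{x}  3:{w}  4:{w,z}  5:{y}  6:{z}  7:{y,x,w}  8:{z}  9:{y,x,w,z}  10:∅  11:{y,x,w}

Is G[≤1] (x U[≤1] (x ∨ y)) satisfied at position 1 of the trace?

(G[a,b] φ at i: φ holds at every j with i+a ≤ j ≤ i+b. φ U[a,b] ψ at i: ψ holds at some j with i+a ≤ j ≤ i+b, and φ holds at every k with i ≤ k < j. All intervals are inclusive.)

Does not hold

Check (x U[≤1] (x ∨ y)) at every j in [1,2]:
  j=1: fails
  j=2: holds
Fails at j=1 → formula fails.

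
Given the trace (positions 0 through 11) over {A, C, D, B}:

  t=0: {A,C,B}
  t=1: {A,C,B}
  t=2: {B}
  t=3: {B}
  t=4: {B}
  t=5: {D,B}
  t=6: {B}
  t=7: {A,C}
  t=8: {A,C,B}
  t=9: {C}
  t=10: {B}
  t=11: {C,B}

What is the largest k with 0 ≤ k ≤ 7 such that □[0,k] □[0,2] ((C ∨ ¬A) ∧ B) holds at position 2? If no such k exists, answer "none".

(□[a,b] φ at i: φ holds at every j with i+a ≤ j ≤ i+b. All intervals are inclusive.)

□[0,2] ((C ∨ ¬A) ∧ B) must hold from j=2 onward; find where it first fails.
  j=2: holds
  j=3: holds
  j=4: holds
  j=5: fails
Holds on [2,4], so largest k = 2.

2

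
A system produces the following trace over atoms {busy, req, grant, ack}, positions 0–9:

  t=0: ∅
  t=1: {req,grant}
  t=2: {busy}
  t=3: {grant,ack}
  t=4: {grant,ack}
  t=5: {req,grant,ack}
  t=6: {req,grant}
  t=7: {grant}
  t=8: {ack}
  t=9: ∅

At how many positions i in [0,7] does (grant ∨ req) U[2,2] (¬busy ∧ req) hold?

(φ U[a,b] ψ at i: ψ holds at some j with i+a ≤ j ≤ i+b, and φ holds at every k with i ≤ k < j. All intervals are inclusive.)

2

Evaluate at each i in [0,7]:
  i=0: ✗ (no rhs in [2,2])
  i=1: ✗ (no rhs in [3,3])
  i=2: ✗ (no rhs in [4,4])
  i=3: ✓ (rhs at j=5; lhs holds on [3,4])
  i=4: ✓ (rhs at j=6; lhs holds on [4,5])
  i=5: ✗ (no rhs in [7,7])
  i=6: ✗ (no rhs in [8,8])
  i=7: ✗ (no rhs in [9,9])
Positions where it holds: {3, 4} → 2.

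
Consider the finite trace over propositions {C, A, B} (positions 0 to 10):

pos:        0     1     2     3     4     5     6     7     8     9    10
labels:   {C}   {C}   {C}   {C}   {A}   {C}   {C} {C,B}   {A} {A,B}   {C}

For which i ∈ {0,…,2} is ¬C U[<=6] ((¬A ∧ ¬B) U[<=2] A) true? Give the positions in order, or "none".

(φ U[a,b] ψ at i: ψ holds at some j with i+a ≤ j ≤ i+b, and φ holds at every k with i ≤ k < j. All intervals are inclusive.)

Evaluate at each i in [0,2]:
  i=0: ✗ (lhs fails at k=0 before rhs at j=2)
  i=1: ✗ (lhs fails at k=1 before rhs at j=2)
  i=2: ✓ (rhs at j=2)

2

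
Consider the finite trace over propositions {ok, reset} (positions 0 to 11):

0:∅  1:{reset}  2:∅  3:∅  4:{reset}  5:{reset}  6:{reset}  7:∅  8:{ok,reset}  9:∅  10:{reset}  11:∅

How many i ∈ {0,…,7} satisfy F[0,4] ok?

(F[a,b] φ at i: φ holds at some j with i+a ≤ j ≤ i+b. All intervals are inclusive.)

4

Evaluate at each i in [0,7]:
  i=0: ✗ (none in [0,4])
  i=1: ✗ (none in [1,5])
  i=2: ✗ (none in [2,6])
  i=3: ✗ (none in [3,7])
  i=4: ✓ (witness j=8)
  i=5: ✓ (witness j=8)
  i=6: ✓ (witness j=8)
  i=7: ✓ (witness j=8)
Positions where it holds: {4, 5, 6, 7} → 4.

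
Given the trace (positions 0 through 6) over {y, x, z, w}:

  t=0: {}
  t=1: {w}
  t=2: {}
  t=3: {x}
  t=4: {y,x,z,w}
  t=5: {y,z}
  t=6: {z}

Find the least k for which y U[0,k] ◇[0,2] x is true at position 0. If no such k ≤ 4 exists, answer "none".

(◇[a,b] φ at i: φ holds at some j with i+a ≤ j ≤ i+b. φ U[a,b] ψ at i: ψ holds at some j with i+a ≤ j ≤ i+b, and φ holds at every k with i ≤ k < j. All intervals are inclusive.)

none

Need earliest j ≥ 0 with ◇[0,2] x, and y at every k in [0,j-1].
  j=0: rhs fails.
  j=1: rhs holds but lhs fails at k=0.
  j=2: rhs holds but lhs fails at k=0.
  j=3: rhs holds but lhs fails at k=0.
  j=4: rhs holds but lhs fails at k=0.
No witness within the range → none.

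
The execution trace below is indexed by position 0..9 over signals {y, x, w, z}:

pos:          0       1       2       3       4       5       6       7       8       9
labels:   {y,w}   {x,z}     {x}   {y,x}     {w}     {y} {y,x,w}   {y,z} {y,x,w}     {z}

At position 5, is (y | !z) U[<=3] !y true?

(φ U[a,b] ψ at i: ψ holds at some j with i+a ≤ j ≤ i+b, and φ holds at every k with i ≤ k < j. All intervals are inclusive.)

Does not hold

Need some j in [5,8] with !y, and (y | !z) at every k in [5,j-1].
  j=5: !y false.
  j=6: !y false.
  j=7: !y false.
  j=8: !y false.
No j in the window works → until fails.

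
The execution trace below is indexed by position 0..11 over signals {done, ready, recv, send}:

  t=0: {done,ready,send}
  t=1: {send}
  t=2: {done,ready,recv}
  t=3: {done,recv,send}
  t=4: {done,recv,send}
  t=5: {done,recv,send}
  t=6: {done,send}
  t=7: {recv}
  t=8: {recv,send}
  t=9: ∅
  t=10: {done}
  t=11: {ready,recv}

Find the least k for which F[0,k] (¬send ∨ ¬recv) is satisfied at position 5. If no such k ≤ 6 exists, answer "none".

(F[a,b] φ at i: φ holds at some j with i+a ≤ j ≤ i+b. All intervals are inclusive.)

1

Scan j = 5,6,… for (¬send ∨ ¬recv):
  j=5: fails
  j=6: holds
First hit at j=6, so smallest k = 6-5 = 1.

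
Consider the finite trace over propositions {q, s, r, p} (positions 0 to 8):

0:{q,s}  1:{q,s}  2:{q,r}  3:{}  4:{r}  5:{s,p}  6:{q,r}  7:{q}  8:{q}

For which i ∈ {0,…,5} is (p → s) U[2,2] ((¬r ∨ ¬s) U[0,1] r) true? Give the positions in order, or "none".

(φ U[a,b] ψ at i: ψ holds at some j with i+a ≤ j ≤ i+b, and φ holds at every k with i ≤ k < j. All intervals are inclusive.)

Evaluate at each i in [0,5]:
  i=0: ✓ (rhs at j=2; lhs holds on [0,1])
  i=1: ✓ (rhs at j=3; lhs holds on [1,2])
  i=2: ✓ (rhs at j=4; lhs holds on [2,3])
  i=3: ✓ (rhs at j=5; lhs holds on [3,4])
  i=4: ✓ (rhs at j=6; lhs holds on [4,5])
  i=5: ✗ (no rhs in [7,7])

0, 1, 2, 3, 4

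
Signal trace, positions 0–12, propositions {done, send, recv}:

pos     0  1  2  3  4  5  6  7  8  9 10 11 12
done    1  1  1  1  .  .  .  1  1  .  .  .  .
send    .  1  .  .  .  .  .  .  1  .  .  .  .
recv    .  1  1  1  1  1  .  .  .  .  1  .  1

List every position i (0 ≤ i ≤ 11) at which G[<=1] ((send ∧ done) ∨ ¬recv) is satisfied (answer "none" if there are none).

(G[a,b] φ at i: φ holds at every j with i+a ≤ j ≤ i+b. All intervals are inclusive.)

Evaluate at each i in [0,11]:
  i=0: ✓ (all of [0,1])
  i=1: ✗ (fails at j=2)
  i=2: ✗ (fails at j=2)
  i=3: ✗ (fails at j=3)
  i=4: ✗ (fails at j=4)
  i=5: ✗ (fails at j=5)
  i=6: ✓ (all of [6,7])
  i=7: ✓ (all of [7,8])
  i=8: ✓ (all of [8,9])
  i=9: ✗ (fails at j=10)
  i=10: ✗ (fails at j=10)
  i=11: ✗ (fails at j=12)

0, 6, 7, 8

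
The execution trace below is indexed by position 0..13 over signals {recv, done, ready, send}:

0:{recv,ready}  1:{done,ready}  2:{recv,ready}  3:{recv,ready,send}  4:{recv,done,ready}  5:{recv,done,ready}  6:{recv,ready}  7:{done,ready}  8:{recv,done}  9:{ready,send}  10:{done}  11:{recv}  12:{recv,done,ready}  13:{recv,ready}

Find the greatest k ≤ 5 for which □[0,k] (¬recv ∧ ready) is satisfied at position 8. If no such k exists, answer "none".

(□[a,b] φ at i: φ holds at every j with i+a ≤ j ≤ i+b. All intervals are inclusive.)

none

(¬recv ∧ ready) must hold from j=8 onward; find where it first fails.
  j=8: fails → no k works.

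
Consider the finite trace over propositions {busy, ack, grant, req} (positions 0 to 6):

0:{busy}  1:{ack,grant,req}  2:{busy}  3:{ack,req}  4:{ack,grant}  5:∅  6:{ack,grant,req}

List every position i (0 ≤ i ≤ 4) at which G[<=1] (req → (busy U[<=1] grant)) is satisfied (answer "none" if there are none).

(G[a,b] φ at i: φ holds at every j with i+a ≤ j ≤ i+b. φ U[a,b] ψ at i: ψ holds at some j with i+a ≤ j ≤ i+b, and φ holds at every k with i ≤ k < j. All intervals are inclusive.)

Evaluate at each i in [0,4]:
  i=0: ✓ (all of [0,1])
  i=1: ✓ (all of [1,2])
  i=2: ✗ (fails at j=3)
  i=3: ✗ (fails at j=3)
  i=4: ✓ (all of [4,5])

0, 1, 4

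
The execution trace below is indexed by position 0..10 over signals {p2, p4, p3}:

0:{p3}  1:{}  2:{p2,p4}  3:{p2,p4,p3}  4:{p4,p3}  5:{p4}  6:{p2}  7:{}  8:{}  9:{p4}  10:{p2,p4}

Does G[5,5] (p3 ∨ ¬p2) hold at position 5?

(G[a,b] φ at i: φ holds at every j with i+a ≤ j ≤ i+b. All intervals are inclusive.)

Check (p3 ∨ ¬p2) at every j in [10,10]:
  j=10: false
Fails at j=10 → formula fails.

False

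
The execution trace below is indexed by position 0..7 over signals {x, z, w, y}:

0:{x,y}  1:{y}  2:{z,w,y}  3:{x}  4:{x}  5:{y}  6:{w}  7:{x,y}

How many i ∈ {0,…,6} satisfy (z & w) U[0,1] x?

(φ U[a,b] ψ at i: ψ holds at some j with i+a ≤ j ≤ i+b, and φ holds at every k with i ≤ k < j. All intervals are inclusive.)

4

Evaluate at each i in [0,6]:
  i=0: ✓ (rhs at j=0)
  i=1: ✗ (no rhs in [1,2])
  i=2: ✓ (rhs at j=3; lhs holds on [2,2])
  i=3: ✓ (rhs at j=3)
  i=4: ✓ (rhs at j=4)
  i=5: ✗ (no rhs in [5,6])
  i=6: ✗ (lhs fails at k=6 before rhs at j=7)
Positions where it holds: {0, 2, 3, 4} → 4.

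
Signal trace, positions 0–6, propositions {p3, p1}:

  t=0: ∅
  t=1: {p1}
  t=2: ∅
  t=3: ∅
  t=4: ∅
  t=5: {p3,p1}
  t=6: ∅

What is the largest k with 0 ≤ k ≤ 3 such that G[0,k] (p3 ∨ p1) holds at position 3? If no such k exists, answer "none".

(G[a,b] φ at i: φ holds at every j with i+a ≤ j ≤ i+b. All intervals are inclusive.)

none

(p3 ∨ p1) must hold from j=3 onward; find where it first fails.
  j=3: fails → no k works.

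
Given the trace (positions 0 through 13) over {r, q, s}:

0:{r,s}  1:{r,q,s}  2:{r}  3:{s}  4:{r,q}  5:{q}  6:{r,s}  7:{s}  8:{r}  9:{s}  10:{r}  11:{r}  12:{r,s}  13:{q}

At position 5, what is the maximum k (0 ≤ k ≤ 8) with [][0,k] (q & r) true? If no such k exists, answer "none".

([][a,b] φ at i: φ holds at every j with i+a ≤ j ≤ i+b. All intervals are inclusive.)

(q & r) must hold from j=5 onward; find where it first fails.
  j=5: fails → no k works.

none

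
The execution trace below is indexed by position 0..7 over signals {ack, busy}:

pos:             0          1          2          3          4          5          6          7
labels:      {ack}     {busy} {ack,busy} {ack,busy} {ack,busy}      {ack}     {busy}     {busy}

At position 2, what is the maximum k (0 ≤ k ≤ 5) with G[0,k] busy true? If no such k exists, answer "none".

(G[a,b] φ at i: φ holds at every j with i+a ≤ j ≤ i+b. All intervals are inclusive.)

2

busy must hold from j=2 onward; find where it first fails.
  j=2: holds
  j=3: holds
  j=4: holds
  j=5: fails
Holds on [2,4], so largest k = 2.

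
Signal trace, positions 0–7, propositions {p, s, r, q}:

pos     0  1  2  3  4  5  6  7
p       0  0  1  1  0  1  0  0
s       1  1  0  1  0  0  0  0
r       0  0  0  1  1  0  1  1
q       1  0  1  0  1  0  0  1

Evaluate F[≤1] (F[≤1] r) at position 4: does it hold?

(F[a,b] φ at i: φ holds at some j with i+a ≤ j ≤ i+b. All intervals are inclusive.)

Check F[≤1] r at each j in [4,5]:
  j=4: holds (witness at 4)
  j=5: holds (witness at 6)
Found at j=4 → formula holds.

True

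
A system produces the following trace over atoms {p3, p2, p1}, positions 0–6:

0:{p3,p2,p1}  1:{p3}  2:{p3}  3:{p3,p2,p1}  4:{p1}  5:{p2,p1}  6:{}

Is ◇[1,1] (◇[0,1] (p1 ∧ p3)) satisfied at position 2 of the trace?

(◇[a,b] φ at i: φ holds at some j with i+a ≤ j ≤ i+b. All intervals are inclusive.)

Holds

Check ◇[0,1] (p1 ∧ p3) at each j in [3,3]:
  j=3: holds (witness at 3)
Found at j=3 → formula holds.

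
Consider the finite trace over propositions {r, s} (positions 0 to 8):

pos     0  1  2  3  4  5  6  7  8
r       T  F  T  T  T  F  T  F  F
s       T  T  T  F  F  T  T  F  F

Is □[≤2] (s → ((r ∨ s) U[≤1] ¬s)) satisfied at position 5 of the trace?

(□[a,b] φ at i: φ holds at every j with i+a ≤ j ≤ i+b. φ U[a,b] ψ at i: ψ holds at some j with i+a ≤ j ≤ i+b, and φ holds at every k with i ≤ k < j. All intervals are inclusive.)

No

Check (s → ((r ∨ s) U[≤1] ¬s)) at every j in [5,7]:
  j=5: antecedent true; consequent fails → ✗
  j=6: antecedent true; consequent holds → ✓
  j=7: antecedent false → ✓
Fails at j=5 → formula fails.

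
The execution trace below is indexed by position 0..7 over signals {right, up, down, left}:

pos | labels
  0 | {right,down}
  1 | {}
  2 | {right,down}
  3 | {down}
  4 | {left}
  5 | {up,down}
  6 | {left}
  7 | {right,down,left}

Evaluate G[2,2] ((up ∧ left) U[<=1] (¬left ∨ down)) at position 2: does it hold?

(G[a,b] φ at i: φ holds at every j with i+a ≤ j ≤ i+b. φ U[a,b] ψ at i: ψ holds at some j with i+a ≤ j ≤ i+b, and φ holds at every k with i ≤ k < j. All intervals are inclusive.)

Check ((up ∧ left) U[<=1] (¬left ∨ down)) at every j in [4,4]:
  j=4: fails
Fails at j=4 → formula fails.

Does not hold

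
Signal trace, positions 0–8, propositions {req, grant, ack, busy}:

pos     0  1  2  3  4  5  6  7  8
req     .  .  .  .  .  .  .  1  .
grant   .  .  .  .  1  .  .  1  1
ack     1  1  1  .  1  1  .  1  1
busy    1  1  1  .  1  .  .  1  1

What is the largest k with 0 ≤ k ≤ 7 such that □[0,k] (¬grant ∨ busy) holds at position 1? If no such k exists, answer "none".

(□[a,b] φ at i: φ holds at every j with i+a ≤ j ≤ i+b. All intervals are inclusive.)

(¬grant ∨ busy) must hold from j=1 onward; find where it first fails.
  j=1: holds
  j=2: holds
  j=3: holds
  j=4: holds
  j=5: holds
  j=6: holds
  j=7: holds
  j=8: holds
Holds through j=8; largest k = 7.

7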